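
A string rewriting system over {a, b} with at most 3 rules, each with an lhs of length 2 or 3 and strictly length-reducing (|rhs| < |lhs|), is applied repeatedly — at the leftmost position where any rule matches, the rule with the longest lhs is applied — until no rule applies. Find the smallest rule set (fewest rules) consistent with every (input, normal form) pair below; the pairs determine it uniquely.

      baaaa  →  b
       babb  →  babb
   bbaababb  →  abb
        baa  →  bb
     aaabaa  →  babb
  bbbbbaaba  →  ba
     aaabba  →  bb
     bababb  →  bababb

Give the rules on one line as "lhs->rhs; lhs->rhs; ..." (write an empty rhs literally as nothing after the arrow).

aa->b; bba->a

  | baaaa => bbaa => aa => b
  | babb
  | bbaababb => aababb => bbabb => abb
  | baa => bb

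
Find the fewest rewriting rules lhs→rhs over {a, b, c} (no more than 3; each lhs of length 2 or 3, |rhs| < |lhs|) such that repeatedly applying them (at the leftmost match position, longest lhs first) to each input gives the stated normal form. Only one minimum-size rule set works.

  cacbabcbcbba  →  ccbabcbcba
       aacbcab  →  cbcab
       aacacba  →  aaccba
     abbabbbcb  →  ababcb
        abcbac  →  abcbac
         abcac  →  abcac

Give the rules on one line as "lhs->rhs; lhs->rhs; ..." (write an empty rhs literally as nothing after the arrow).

  | cacbabcbcbba => ccbabcbcbba => ccbabcbcba
  | aacbcab => acbcab => cbcab
  | aacacba => aaccba
  | abbabbbcb => ababbbcb => ababbcb => ababcb

acb->cb; bb->b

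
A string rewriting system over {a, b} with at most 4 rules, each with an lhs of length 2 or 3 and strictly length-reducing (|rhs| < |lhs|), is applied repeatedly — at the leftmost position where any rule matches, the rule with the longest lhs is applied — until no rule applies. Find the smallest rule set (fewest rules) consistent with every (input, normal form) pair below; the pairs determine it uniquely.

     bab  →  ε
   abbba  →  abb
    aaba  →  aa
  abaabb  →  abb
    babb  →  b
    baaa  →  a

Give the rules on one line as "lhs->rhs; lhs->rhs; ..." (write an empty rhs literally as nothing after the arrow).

  | bab => ε
  | abbba => abb
  | aaba => aa
  | abaabb => abb

ba->; baa->; bab->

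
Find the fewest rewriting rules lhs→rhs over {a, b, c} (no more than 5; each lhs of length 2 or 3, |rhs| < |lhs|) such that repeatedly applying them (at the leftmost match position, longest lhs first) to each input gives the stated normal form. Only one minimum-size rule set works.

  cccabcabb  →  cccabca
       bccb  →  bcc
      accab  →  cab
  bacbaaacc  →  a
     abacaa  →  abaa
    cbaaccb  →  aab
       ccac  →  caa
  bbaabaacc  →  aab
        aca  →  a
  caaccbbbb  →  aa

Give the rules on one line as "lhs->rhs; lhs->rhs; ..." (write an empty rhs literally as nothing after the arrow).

  | cccabcabb => cccabca
  | bccb => bcc
  | accab => cab
  | bacbaaacc => bbaaacc => aaacc => aac => a

ac->; bb->; cac->aa; cb->c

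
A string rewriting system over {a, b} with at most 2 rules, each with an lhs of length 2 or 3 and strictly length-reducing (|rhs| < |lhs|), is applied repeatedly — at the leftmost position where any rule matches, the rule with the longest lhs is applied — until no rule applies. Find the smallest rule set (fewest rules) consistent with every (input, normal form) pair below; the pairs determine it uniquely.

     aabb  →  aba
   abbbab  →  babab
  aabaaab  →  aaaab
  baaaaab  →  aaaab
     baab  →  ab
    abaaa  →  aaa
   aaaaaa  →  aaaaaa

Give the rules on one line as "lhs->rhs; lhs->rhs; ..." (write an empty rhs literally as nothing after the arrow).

  | aabb => aba
  | abbbab => babab
  | aabaaab => aaaab
  | baaaaab => aaaab

abb->ba; baa->a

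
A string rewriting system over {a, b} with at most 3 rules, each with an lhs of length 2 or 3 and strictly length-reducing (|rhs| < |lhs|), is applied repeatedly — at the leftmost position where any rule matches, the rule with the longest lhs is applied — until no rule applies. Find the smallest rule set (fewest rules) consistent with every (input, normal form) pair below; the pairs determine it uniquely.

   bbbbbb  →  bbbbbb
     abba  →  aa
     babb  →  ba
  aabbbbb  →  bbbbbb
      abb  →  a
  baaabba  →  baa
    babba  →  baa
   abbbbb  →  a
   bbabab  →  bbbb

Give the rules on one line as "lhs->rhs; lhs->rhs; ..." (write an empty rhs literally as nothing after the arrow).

  | bbbbbb
  | abba => aba => aa
  | babb => bab => ba
  | aabbbbb => bbbbbb

aab->bb; ab->a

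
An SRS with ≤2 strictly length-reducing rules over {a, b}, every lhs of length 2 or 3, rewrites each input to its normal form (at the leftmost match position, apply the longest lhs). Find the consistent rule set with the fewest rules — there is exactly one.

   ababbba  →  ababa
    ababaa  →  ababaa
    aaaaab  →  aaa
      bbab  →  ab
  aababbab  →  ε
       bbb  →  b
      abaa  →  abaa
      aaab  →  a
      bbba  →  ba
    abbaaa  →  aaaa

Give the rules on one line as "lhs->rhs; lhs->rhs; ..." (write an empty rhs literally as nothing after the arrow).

  | ababbba => ababa
  | ababaa
  | aaaaab => aaa
  | bbab => ab

aab->; bb->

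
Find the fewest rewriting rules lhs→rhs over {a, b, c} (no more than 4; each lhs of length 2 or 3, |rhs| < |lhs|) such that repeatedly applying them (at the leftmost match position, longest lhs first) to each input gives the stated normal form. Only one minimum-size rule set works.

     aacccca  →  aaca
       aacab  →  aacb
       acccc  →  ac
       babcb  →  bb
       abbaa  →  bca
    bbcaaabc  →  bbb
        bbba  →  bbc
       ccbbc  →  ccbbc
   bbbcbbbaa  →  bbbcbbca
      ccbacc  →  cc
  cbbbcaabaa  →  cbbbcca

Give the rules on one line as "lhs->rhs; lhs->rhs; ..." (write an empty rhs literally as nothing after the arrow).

  | aacccca => aaca
  | aacab => aacb
  | acccc => ac
  | babcb => cbcb => bb

ab->b; ba->c; cbc->b; ccc->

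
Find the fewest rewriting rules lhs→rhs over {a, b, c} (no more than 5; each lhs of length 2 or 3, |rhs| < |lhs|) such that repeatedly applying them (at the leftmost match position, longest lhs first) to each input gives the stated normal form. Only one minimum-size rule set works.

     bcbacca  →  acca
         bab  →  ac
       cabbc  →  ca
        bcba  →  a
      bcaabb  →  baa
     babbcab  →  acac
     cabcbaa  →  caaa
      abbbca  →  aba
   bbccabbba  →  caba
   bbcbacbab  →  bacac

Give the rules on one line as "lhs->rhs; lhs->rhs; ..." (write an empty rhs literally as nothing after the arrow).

  | bcbacca => bbacca => acca
  | bab => ac
  | cabbc => ca
  | bcba => bba => a

bab->ac; bb->; bbc->; bc->b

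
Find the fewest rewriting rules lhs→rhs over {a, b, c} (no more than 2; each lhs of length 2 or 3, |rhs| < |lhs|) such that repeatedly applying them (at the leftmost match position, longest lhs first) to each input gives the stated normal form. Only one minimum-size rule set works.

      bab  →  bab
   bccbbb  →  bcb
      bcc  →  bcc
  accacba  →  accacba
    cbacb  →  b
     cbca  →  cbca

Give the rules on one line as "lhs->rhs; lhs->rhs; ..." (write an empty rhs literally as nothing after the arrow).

bac->bb; cbb->

  | bab
  | bccbbb => bcb
  | bcc
  | accacba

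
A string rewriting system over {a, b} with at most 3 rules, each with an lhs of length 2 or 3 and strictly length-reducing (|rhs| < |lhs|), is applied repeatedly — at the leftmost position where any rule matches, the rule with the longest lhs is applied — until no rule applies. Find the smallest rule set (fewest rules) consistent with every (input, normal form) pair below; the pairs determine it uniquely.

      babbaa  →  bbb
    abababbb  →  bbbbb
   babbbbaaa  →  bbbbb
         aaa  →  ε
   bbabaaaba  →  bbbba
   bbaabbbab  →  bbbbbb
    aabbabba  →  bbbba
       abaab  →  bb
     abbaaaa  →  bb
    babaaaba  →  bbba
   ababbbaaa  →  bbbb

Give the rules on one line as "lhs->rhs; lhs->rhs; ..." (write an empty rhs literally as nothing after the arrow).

aa->; aaa->aa; ab->b

  | babbaa => bbbaa => bbb
  | abababbb => bababbb => bbabbb => bbbbb
  | babbbbaaa => bbbbbaaa => bbbbbaa => bbbbb
  | aaa => aa => ε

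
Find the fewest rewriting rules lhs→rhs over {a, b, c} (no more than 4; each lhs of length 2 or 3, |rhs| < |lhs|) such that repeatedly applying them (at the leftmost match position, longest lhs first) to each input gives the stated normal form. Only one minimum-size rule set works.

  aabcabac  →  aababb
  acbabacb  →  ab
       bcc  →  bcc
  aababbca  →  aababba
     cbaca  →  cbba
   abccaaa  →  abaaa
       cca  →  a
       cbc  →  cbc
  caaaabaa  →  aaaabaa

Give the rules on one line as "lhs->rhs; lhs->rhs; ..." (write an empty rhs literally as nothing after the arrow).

ac->b; acb->; ca->a

  | aabcabac => aababac => aababb
  | acbabacb => abacb => ab
  | bcc
  | aababbca => aababba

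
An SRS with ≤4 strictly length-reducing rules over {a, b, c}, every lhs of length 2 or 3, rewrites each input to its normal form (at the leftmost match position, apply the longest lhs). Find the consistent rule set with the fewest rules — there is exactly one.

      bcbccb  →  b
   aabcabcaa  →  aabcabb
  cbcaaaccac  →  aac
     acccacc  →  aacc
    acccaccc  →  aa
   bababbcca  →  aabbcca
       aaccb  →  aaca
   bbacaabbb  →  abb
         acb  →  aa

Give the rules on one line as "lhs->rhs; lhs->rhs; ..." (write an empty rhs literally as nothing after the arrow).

  | bcbccb => baccb => cccb => b
  | aabcabcaa => aabcabb
  | cbcaaaccac => acaaaccac => abaccac => acccac => aac
  | acccacc => aacc

ba->c; caa->b; cb->a; ccc->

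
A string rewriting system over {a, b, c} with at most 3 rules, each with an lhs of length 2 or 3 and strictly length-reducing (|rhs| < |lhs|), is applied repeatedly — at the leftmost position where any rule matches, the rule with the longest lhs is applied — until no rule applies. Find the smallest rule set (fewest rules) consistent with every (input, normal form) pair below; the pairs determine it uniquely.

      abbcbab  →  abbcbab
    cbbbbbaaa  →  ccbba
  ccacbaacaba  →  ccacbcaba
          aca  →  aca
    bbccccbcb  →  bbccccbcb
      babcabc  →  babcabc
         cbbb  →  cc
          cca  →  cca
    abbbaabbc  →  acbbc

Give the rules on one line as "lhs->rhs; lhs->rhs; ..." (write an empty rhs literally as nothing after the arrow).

  | abbcbab
  | cbbbbbaaa => ccbbaaa => ccbba
  | ccacbaacaba => ccacbcaba
  | aca

aa->; bbb->c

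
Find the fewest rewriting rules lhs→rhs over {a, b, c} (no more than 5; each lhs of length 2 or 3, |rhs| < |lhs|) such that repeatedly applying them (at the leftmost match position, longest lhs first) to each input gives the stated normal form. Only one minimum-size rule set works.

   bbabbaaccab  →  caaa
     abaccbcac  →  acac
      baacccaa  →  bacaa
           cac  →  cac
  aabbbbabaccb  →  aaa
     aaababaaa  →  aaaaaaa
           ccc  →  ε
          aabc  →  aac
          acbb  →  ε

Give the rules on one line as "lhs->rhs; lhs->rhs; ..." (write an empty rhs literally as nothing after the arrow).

  | bbabbaaccab => cabbaaccab => cabaaccab => caaaccab => caaab => caaa
  | abaccbcac => aaccbcac => abcac => acac
  | baacccaa => bacaa
  | cac

ab->a; acc->; bb->c; ccc->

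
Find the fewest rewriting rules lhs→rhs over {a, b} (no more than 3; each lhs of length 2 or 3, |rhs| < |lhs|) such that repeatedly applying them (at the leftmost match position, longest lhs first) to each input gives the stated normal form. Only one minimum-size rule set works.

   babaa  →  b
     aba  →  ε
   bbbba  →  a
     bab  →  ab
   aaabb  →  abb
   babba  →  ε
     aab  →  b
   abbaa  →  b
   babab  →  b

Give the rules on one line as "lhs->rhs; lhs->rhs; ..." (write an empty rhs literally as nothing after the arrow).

  | babaa => abaa => aab => b
  | aba => aa => ε
  | bbbba => bbba => bba => ba => a
  | bab => ab

aa->; ba->a; baa->ab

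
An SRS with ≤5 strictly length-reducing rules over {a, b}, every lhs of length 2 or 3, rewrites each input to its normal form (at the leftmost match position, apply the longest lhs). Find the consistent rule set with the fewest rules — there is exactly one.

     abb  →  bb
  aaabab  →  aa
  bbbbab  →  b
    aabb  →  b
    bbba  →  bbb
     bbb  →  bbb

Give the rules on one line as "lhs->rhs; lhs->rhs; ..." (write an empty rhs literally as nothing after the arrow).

  | abb => bb
  | aaabab => aaab => aa
  | bbbbab => bbbab => bbab => bab => ab => b
  | aabb => ab => b

aab->a; ab->b; ba->b; bab->ab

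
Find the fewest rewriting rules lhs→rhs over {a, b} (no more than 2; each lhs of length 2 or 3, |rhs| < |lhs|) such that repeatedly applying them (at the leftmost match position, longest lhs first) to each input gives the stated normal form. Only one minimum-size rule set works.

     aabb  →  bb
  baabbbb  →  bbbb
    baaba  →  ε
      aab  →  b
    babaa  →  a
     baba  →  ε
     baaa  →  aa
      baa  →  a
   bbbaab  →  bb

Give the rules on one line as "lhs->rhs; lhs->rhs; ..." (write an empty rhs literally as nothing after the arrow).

ab->b; ba->

  | aabb => abb => bb
  | baabbbb => abbbb => bbbb
  | baaba => aba => ba => ε
  | aab => ab => b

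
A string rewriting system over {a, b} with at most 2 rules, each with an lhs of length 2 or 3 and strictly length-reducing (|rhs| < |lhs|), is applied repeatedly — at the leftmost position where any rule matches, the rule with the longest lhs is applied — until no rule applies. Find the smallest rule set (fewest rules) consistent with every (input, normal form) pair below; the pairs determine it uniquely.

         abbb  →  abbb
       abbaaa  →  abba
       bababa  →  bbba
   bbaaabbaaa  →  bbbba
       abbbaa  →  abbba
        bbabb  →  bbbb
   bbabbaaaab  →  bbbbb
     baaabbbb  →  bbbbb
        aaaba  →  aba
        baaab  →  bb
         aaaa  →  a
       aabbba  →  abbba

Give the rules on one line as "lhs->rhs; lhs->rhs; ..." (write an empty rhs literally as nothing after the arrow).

  | abbb
  | abbaaa => abbaa => abba
  | bababa => bbaba => bbba
  | bbaaabbaaa => bbaabbaaa => bbabbaaa => bbbbaaa => bbbbaa => bbbba

aa->a; bab->bb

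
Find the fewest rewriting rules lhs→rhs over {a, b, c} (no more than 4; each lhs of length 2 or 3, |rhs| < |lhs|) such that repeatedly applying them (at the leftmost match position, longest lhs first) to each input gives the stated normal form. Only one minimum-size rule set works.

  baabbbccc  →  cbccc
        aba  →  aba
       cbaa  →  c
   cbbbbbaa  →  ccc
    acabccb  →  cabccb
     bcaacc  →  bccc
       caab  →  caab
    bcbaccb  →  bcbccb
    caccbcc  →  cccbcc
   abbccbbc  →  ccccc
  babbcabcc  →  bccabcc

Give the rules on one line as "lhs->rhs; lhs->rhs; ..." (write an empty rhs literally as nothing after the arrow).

  | baabbbccc => bbbccc => cbccc
  | aba
  | cbaa => c
  | cbbbbbaa => ccbbbaa => cccbaa => ccc

ac->c; baa->; bb->c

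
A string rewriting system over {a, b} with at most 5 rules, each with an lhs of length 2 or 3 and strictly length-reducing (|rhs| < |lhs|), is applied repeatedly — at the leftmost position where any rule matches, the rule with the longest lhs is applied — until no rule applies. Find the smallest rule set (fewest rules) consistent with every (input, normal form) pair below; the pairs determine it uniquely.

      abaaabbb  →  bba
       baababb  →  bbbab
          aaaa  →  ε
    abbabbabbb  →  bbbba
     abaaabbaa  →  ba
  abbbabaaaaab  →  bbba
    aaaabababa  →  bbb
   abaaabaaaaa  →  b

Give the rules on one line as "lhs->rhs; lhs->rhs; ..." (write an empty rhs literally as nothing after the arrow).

aa->; aab->ba; aba->aa; abb->ba

  | abaaabbb => aaaabbb => aabbb => babb => bba
  | baababb => bbaabb => bbbab
  | aaaa => aa => ε
  | abbabbabbb => baabbabbb => bbababbb => bbaabbb => bbbabb => bbbba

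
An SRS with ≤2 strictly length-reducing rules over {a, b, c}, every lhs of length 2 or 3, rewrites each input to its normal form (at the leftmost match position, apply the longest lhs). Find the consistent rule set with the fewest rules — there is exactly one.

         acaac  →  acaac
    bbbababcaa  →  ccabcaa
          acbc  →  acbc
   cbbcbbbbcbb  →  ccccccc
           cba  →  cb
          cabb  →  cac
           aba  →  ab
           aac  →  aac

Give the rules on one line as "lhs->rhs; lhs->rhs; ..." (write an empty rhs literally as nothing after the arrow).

ba->b; bb->c

  | acaac
  | bbbababcaa => cbababcaa => cbbabcaa => ccabcaa
  | acbc
  | cbbcbbbbcbb => cccbbbbcbb => ccccbbcbb => ccccccbb => ccccccc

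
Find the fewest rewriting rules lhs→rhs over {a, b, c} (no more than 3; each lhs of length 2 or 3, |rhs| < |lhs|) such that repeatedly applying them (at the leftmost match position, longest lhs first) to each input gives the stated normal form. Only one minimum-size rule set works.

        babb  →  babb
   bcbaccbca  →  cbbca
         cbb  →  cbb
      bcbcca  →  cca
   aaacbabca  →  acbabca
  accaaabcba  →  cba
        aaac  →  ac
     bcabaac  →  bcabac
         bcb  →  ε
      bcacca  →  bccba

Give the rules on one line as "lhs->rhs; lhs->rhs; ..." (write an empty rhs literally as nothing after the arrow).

aa->a; acc->cb; bcb->

  | babb
  | bcbaccbca => accbca => cbbca
  | cbb
  | bcbcca => cca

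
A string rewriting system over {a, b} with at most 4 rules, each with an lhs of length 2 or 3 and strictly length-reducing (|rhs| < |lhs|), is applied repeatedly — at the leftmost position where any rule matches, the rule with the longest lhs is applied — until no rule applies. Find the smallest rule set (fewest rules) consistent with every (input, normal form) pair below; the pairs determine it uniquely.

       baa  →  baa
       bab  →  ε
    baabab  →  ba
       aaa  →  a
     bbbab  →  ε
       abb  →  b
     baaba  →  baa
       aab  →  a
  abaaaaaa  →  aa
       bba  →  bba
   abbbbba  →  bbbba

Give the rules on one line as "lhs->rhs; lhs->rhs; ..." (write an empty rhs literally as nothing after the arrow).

  | baa
  | bab => ab => ε
  | baabab => baab => ba
  | aaa => a

aaa->a; ab->; bab->ab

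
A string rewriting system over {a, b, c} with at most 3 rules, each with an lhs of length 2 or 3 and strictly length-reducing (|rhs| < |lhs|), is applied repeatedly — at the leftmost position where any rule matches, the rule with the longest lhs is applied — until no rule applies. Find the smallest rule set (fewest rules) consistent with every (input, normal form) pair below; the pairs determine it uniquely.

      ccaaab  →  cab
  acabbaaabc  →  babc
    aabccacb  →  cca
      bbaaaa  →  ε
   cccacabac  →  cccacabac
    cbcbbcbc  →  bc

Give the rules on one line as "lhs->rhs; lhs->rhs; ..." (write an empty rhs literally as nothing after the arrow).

aa->b; bb->; cb->

  | ccaaab => ccbab => cab
  | acabbaaabc => acaaaabc => acbaabc => aaabc => babc
  | aabccacb => bbccacb => ccacb => cca
  | bbaaaa => aaaa => baa => bb => ε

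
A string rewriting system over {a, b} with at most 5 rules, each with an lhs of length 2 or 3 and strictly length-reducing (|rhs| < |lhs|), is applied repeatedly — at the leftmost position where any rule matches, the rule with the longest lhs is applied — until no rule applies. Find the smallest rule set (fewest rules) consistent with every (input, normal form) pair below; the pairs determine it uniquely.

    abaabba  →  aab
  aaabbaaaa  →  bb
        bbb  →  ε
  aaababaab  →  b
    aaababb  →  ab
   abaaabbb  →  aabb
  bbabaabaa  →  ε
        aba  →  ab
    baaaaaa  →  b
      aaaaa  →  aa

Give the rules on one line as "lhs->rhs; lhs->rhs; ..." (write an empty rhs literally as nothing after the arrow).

  | abaabba => ababba => aaba => aab
  | aaabbaaaa => bbaaaa => bbaaa => bbaa => bba => bb
  | bbb => ε
  | aaababaab => babaab => aaab => b

aaa->; ba->b; bab->a; bbb->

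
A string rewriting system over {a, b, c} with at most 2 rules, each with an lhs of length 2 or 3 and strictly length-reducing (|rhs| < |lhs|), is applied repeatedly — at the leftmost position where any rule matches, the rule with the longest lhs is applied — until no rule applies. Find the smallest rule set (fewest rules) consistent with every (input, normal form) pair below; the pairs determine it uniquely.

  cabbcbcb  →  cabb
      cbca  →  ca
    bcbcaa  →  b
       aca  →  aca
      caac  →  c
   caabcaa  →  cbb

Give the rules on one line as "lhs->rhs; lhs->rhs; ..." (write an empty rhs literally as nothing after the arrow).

  | cabbcbcb => cabbcb => cabb
  | cbca => ca
  | bcbcaa => bcaa => aa => b
  | aca

aa->b; bc->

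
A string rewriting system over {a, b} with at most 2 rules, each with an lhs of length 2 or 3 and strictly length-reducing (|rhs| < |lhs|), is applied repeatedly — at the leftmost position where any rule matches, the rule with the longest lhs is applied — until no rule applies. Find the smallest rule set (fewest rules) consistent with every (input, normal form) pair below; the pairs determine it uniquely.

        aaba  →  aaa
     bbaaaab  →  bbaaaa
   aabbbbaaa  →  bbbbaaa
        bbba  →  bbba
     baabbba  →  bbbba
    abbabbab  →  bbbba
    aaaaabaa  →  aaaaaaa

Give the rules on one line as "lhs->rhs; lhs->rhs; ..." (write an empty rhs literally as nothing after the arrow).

ab->a; abb->bb

  | aaba => aaa
  | bbaaaab => bbaaaa
  | aabbbbaaa => abbbbaaa => bbbbaaa
  | bbba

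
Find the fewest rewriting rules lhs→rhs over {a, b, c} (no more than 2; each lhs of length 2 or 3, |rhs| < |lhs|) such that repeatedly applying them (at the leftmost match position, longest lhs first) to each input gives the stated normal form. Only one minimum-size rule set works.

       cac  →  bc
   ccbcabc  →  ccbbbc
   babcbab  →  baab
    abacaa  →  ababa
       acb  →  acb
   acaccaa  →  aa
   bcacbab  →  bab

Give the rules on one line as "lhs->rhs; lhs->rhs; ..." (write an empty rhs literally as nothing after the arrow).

bcb->; ca->b

  | cac => bc
  | ccbcabc => ccbbbc
  | babcbab => baab
  | abacaa => ababa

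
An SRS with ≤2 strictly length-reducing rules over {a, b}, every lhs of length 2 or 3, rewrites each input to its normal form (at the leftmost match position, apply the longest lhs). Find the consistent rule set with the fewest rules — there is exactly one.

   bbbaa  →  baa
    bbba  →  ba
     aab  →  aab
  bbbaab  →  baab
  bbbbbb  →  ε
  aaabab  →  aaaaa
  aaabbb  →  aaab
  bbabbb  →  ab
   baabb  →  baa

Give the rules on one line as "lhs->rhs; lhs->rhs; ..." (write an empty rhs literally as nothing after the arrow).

  | bbbaa => baa
  | bbba => ba
  | aab
  | bbbaab => baab

bab->aa; bb->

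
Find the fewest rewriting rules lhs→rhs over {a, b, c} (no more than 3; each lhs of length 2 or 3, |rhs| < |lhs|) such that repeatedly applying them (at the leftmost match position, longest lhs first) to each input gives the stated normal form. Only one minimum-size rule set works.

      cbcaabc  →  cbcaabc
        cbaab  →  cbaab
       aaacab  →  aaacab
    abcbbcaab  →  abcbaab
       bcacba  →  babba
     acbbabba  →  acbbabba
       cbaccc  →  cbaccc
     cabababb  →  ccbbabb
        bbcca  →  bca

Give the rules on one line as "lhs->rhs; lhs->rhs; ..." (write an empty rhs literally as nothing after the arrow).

  | cbcaabc
  | cbaab
  | aaacab
  | abcbbcaab => abcbaab

aba->cb; bbc->b; cac->ab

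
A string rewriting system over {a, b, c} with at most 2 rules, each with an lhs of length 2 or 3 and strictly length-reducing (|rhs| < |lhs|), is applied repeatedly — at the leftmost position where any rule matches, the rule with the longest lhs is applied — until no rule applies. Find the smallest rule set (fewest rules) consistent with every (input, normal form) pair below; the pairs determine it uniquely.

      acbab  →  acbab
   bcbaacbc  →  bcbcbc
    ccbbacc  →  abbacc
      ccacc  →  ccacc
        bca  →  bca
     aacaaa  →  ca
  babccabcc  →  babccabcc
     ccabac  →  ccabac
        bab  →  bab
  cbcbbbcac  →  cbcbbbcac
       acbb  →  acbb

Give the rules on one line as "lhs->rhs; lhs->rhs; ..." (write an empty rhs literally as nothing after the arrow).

aa->; ccb->ab

  | acbab
  | bcbaacbc => bcbcbc
  | ccbbacc => abbacc
  | ccacc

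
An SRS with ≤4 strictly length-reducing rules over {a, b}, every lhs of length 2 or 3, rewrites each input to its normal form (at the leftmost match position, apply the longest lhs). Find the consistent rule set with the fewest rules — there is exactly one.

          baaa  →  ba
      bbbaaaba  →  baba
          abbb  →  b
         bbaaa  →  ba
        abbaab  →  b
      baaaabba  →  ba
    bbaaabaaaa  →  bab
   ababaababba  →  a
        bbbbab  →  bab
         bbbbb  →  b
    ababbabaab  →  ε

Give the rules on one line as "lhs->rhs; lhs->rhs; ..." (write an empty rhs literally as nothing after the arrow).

  | baaa => ba
  | bbbaaaba => bbaaaba => baaaba => baba
  | abbb => b
  | bbaaa => baaa => ba

aa->; aab->bb; abb->; bb->b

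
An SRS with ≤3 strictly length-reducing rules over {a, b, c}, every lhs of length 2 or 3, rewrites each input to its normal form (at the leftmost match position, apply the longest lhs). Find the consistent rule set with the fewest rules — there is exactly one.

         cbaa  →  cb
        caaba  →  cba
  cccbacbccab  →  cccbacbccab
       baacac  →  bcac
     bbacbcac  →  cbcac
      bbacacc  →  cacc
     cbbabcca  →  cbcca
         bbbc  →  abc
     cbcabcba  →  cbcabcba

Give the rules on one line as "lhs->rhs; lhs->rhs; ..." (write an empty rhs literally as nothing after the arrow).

aa->; bb->a

  | cbaa => cb
  | caaba => cba
  | cccbacbccab
  | baacac => bcac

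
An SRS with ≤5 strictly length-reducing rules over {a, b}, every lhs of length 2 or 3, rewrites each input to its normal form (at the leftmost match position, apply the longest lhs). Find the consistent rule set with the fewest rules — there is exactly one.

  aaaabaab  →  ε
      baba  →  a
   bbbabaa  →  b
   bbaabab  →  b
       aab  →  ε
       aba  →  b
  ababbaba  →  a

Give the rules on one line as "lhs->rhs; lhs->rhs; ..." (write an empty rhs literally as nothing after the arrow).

aa->b; ab->b; ba->b; bb->

  | aaaabaab => baabaab => babaab => bbaab => aab => bb => ε
  | baba => bba => a
  | bbbabaa => babaa => bbaa => aa => b
  | bbaabab => aabab => bbab => ab => b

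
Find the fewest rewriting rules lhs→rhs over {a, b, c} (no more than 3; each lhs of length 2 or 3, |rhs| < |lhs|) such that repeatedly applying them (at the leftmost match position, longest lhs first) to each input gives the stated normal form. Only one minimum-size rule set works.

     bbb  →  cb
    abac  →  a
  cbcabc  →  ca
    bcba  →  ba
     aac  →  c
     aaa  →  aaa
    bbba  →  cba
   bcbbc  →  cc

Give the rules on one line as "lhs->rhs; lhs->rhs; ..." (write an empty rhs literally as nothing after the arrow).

  | bbb => cb
  | abac => abc => a
  | cbcabc => cabc => ca
  | bcba => ba

ac->c; bb->c; bc->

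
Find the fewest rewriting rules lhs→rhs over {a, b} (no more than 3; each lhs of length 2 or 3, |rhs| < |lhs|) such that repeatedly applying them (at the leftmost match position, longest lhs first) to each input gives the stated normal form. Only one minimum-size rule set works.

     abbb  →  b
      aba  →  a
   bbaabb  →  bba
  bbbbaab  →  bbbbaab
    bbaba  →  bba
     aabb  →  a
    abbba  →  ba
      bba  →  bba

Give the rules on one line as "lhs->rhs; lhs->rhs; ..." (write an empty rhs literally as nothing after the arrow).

  | abbb => b
  | aba => a
  | bbaabb => bba
  | bbbbaab

aba->a; abb->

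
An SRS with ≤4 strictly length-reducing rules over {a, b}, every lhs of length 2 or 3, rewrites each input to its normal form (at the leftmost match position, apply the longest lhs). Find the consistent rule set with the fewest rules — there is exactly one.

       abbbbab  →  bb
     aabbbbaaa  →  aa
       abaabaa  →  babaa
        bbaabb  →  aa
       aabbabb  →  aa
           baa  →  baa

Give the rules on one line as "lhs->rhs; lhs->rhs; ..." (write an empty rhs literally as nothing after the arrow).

aaa->aa; aab->bb; abb->ba; bbb->aa

  | abbbbab => babbab => bbaab => bbbb => aab => bb
  | aabbbbaaa => bbbbbaaa => aabbaaa => bbbaaa => aaaaa => aaaa => aaa => aa
  | abaabaa => abbbaa => babaa
  | bbaabb => bbbbb => aabb => bbb => aa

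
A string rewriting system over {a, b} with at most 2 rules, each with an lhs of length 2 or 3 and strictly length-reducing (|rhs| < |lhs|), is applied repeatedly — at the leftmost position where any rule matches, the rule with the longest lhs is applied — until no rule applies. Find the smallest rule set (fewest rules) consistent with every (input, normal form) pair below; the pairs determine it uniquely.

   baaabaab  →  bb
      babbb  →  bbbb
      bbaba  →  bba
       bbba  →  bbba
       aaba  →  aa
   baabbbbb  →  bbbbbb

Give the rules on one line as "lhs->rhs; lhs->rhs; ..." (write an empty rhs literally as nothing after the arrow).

ab->b; aba->a

  | baaabaab => baaaab => baaab => baab => bab => bb
  | babbb => bbbb
  | bbaba => bba
  | bbba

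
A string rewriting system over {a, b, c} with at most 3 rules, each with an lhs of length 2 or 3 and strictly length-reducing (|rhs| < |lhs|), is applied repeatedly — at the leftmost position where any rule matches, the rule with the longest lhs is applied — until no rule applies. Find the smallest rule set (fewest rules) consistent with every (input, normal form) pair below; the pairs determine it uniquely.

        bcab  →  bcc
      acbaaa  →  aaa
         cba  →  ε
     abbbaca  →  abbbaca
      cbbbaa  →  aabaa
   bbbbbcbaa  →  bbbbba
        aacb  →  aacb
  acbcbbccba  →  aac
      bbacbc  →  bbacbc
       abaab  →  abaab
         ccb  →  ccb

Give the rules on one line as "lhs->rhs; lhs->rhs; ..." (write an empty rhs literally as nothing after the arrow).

cab->cc; cba->; cbb->aa

  | bcab => bcc
  | acbaaa => aaa
  | cba => ε
  | abbbaca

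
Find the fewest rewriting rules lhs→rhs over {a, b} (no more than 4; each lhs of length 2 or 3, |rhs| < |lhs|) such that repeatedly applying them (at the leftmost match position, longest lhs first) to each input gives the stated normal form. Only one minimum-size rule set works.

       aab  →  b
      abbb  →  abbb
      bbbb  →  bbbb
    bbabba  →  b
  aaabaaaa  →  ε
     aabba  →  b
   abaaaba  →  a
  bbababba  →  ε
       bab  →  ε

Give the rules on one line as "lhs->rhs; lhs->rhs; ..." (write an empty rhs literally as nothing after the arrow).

  | aab => b
  | abbb
  | bbbb
  | bbabba => bba => b

aa->; ba->; bab->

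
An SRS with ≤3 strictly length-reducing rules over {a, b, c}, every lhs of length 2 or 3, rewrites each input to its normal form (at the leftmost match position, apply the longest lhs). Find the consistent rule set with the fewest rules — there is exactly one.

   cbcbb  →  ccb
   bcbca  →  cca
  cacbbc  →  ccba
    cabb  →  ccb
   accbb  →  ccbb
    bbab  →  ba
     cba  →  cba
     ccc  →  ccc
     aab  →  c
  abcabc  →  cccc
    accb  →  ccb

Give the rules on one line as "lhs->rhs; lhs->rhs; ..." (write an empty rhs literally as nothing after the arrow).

ab->c; ac->c; bc->a

  | cbcbb => cabb => ccb
  | bcbca => abca => cca
  | cacbbc => ccbbc => ccba
  | cabb => ccb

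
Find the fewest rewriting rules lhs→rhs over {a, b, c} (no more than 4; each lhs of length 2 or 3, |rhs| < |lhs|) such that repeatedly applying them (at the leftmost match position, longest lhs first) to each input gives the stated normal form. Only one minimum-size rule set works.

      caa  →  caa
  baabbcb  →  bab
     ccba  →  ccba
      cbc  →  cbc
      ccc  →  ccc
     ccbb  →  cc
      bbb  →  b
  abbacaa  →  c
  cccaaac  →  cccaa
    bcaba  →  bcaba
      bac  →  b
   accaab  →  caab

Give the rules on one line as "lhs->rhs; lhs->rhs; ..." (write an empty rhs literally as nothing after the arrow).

  | caa
  | baabbcb => baacb => bab
  | ccba
  | cbc

ac->; aca->c; bb->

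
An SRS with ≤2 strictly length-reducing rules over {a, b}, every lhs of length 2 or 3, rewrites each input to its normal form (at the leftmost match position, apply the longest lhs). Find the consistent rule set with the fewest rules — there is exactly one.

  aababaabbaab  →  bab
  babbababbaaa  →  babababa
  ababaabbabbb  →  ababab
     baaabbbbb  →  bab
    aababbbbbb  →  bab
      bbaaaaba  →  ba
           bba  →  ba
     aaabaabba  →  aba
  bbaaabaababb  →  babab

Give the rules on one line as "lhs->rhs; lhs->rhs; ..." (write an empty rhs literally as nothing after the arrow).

aa->; bb->b

  | aababaabbaab => babaabbaab => babbbaab => babbaab => babaab => babb => bab
  | babbababbaaa => babababbaaa => babababaaa => babababa
  | ababaabbabbb => ababbbabbb => ababbabbb => abababbb => abababb => ababab
  | baaabbbbb => babbbbb => babbbb => babbb => babb => bab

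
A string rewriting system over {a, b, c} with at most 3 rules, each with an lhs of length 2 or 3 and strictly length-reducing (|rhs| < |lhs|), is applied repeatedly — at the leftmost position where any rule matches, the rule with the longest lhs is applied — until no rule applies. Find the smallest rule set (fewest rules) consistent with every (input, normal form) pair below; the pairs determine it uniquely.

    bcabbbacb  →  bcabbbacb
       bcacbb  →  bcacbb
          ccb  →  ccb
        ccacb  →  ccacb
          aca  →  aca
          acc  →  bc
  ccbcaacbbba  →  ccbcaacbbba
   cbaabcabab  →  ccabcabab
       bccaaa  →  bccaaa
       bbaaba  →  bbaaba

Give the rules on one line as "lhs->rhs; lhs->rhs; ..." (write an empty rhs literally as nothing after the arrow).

  | bcabbbacb
  | bcacbb
  | ccb
  | ccacb

acc->bc; cba->cc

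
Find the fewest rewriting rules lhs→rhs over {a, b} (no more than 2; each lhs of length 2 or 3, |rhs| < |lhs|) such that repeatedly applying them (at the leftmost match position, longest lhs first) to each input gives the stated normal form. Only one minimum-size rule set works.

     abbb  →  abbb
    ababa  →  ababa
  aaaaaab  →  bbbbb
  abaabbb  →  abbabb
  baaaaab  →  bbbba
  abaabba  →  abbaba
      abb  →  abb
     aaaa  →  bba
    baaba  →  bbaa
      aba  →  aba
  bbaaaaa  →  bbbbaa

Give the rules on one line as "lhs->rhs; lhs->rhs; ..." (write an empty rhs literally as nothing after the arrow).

aaa->bb; aab->ba

  | abbb
  | ababa
  | aaaaaab => bbaaab => bbbbb
  | abaabbb => abbabb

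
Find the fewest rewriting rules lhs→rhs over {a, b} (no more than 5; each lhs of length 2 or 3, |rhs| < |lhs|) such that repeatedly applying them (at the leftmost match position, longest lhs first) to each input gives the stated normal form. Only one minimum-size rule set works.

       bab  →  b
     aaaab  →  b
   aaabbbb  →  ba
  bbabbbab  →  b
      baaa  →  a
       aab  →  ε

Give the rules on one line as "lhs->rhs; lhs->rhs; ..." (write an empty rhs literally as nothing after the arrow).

  | bab => b
  | aaaab => baab => bbb => b
  | aaabbbb => babbbb => bbabb => abb => ba
  | bbabbbab => abbbab => babab => bab => b

aa->b; ab->; abb->ba; bb->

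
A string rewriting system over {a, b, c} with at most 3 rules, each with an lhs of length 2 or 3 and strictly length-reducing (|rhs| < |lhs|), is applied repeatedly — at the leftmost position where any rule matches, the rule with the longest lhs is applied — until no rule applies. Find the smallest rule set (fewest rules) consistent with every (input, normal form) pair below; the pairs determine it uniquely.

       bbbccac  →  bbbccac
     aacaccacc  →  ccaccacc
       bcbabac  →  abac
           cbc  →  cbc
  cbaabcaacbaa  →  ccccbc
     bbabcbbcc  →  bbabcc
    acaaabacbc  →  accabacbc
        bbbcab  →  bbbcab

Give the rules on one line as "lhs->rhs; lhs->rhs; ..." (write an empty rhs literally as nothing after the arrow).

  | bbbccac
  | aacaccacc => ccaccacc
  | bcbabac => abac
  | cbc

aa->c; bcb->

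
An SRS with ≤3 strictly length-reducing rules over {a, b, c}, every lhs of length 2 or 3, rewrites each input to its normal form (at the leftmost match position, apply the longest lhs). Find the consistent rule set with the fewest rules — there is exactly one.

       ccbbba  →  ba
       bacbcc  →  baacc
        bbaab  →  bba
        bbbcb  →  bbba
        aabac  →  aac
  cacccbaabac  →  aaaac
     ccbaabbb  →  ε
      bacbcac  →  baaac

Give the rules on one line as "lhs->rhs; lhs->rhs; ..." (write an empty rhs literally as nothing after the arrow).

  | ccbbba => cabba => abba => ba
  | bacbcc => baacc
  | bbaab => bba
  | bbbcb => bbba

ab->; ca->a; cb->a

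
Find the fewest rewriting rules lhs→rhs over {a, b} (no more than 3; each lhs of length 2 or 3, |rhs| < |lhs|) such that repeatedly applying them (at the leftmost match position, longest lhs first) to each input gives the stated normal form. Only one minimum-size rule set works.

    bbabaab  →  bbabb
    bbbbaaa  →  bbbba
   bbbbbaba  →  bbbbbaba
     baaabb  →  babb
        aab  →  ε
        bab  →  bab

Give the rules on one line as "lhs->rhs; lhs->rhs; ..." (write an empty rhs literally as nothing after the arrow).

aab->; baa->b

  | bbabaab => bbabb
  | bbbbaaa => bbbba
  | bbbbbaba
  | baaabb => babb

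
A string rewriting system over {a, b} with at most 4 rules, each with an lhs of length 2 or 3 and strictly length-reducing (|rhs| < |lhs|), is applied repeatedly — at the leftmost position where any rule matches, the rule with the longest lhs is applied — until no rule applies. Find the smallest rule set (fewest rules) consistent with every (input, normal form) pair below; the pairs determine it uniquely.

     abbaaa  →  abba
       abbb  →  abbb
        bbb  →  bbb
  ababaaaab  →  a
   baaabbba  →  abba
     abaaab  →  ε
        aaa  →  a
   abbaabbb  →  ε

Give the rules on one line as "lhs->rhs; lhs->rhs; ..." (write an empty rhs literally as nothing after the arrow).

  | abbaaa => abba
  | abbb
  | bbb
  | ababaaaab => aaaaaab => aaaab => aab => a

aa->; aab->a; bab->a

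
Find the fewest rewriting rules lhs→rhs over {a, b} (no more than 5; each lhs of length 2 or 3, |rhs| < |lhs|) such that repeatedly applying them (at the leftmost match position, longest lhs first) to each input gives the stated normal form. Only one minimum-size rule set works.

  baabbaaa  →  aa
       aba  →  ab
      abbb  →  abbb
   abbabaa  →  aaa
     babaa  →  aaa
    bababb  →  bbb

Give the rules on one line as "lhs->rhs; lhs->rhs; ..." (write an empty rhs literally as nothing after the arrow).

  | baabbaaa => abbaaa => abaa => aa
  | aba => ab
  | abbb
  | abbabaa => abaaa => aaa

aab->bb; ba->b; baa->a; bab->a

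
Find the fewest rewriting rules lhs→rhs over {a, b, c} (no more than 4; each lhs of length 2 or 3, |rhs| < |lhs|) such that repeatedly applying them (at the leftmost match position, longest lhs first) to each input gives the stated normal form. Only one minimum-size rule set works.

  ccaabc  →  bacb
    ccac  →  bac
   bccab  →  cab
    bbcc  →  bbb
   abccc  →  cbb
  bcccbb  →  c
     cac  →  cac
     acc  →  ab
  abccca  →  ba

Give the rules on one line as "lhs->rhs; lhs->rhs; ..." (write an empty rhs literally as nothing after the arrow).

abc->cb; bba->ca; bcb->c; cc->b

  | ccaabc => baabc => bacb
  | ccac => bac
  | bccab => bbab => cab
  | bbcc => bbb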